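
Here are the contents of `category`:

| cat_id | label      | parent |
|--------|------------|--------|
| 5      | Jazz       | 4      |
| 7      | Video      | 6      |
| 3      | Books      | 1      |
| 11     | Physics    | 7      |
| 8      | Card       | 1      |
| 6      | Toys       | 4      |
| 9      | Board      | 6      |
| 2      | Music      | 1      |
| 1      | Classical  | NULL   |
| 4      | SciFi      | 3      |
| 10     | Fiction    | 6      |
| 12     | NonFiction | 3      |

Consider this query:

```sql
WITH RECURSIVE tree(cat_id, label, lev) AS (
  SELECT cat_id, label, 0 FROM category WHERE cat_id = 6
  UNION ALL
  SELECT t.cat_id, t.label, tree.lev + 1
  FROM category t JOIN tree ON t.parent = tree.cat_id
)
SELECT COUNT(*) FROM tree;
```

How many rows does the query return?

5

Base: cat_id=6 (Toys) at lev 0.
Iteration 1: rows with parent in {6} -> Video (id 7, lev 1), Board (id 9, lev 1), Fiction (id 10, lev 1).
Iteration 2: rows with parent in {7,9,10} -> Physics (id 11, lev 2).
Iteration 3: no rows with parent in {11}; recursion stops.
Total rows emitted: 5.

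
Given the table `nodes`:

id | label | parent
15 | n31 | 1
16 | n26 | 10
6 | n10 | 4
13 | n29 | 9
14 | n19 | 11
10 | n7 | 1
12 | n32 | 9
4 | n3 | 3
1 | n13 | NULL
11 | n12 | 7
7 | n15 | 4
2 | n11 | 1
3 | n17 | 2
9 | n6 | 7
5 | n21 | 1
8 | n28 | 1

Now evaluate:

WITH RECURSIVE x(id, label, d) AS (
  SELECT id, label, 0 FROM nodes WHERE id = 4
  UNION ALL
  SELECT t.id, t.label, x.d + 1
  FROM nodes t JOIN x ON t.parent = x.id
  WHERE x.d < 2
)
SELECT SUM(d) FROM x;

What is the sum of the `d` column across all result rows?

6

Base: id=4 (n3) at d 0.
Iteration 1: rows with parent in {4} -> n10 (id 6, d 1), n15 (id 7, d 1).
Iteration 2: rows with parent in {6,7} -> n6 (id 9, d 2), n12 (id 11, d 2).
Iteration 3: d < 2 fails for all current rows; recursion stops.
SUM(d) = 0 + 1 + 1 + 2 + 2 = 6.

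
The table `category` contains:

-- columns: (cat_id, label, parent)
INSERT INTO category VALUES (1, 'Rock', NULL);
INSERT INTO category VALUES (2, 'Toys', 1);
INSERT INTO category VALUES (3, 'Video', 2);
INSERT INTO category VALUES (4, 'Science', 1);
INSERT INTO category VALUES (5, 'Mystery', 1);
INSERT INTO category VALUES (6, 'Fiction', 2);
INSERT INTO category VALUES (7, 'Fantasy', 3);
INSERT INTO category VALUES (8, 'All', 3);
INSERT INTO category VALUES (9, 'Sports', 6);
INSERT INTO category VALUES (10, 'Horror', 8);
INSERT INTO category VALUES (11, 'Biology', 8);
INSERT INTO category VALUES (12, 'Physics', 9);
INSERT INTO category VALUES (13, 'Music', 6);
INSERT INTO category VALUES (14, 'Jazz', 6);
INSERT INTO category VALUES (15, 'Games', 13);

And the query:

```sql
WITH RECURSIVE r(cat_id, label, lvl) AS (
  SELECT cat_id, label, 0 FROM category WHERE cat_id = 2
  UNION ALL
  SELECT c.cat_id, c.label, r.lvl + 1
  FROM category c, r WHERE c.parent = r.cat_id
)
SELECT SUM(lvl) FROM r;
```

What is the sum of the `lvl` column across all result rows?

24

Base: cat_id=2 (Toys) at lvl 0.
Iteration 1: rows with parent in {2} -> Video (id 3, lvl 1), Fiction (id 6, lvl 1).
Iteration 2: rows with parent in {3,6} -> Fantasy (id 7, lvl 2), All (id 8, lvl 2), Sports (id 9, lvl 2), Music (id 13, lvl 2), Jazz (id 14, lvl 2).
Iteration 3: rows with parent in {7,8,9,13,14} -> Horror (id 10, lvl 3), Biology (id 11, lvl 3), Physics (id 12, lvl 3), Games (id 15, lvl 3).
Iteration 4: no rows with parent in {10,11,12,15}; recursion stops.
SUM(lvl) = 0 + 1 + 1 + 2 + 2 + 2 + 2 + 2 + 3 + 3 + 3 + 3 = 24.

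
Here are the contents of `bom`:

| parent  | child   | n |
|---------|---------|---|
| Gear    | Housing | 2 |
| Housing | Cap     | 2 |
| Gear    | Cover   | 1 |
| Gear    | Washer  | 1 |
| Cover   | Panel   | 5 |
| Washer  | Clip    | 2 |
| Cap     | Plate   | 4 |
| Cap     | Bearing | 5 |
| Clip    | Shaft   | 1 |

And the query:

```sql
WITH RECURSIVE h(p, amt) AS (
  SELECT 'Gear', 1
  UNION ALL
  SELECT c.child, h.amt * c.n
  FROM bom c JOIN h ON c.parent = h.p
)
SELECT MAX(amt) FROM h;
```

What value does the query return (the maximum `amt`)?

Base: (Gear, amt=1).
Iteration 1: components of {Gear} -> Cover = 1*1 = 1, Housing = 1*2 = 2, Washer = 1*1 = 1.
Iteration 2: components of {Cover,Housing,Washer} -> Cap = 2*2 = 4, Clip = 1*2 = 2, Panel = 1*5 = 5.
Iteration 3: components of {Cap,Clip,Panel} -> Bearing = 4*5 = 20, Plate = 4*4 = 16, Shaft = 2*1 = 2.
Iteration 4: no further components; recursion stops.
amt values: 1, 2, 1, 1, 4, 5, 2, 16, 20, 2; the maximum is 20.

20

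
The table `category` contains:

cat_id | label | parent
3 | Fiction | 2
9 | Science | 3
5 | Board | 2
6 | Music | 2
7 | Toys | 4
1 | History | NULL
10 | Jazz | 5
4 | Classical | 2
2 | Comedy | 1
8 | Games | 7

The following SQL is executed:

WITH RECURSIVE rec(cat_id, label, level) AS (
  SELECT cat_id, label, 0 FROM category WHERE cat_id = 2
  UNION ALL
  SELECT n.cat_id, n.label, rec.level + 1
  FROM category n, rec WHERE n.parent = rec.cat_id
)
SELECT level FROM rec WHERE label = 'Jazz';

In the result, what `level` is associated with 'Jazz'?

2

Base: cat_id=2 (Comedy) at level 0.
Iteration 1: rows with parent in {2} -> Fiction (id 3, level 1), Classical (id 4, level 1), Board (id 5, level 1), Music (id 6, level 1).
Iteration 2: rows with parent in {3,4,5,6} -> Toys (id 7, level 2), Science (id 9, level 2), Jazz (id 10, level 2).
Iteration 3: rows with parent in {7,9,10} -> Games (id 8, level 3).
Iteration 4: no rows with parent in {8}; recursion stops.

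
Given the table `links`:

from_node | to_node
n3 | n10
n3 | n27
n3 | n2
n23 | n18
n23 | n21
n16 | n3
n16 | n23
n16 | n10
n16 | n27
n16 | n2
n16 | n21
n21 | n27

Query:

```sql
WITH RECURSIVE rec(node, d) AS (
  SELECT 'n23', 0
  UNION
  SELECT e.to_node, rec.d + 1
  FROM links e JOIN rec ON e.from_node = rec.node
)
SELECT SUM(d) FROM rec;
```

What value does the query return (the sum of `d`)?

4

Base: (n23, d=0).
Iteration 1: edges from {n23} -> (n18, d=1), (n21, d=1).
Iteration 2: edges from {n18,n21} -> (n27, d=2).
Iteration 3: no outgoing edges from {n27}; recursion stops.
SUM(d) = 0 + 1 + 1 + 2 = 4.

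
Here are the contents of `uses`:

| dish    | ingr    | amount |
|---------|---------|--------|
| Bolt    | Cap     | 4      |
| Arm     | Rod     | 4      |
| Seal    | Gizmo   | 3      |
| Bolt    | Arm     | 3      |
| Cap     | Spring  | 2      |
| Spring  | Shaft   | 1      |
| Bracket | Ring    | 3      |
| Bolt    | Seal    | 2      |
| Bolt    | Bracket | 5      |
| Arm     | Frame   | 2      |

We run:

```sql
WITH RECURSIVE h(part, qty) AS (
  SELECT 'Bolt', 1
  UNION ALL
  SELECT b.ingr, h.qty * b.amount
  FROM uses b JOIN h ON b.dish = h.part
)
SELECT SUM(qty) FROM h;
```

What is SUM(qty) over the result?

Base: (Bolt, qty=1).
Iteration 1: components of {Bolt} -> Arm = 1*3 = 3, Bracket = 1*5 = 5, Cap = 1*4 = 4, Seal = 1*2 = 2.
Iteration 2: components of {Arm,Bracket,Cap,Seal} -> Frame = 3*2 = 6, Gizmo = 2*3 = 6, Ring = 5*3 = 15, Rod = 3*4 = 12, Spring = 4*2 = 8.
Iteration 3: components of {Frame,Gizmo,Ring,Rod,Spring} -> Shaft = 8*1 = 8.
Iteration 4: no further components; recursion stops.
SUM(qty) = 1 + 4 + 5 + 3 + 2 + 8 + 15 + 6 + 12 + 6 + 8 = 70.

70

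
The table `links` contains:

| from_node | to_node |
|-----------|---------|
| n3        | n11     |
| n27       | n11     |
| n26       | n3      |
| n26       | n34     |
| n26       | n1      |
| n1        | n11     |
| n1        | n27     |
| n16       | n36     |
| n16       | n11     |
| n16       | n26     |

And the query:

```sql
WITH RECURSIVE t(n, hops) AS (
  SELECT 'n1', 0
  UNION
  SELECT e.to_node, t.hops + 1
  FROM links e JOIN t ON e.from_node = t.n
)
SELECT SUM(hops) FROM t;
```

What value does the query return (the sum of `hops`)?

Base: (n1, hops=0).
Iteration 1: edges from {n1} -> (n11, hops=1), (n27, hops=1).
Iteration 2: edges from {n11,n27} -> (n11, hops=2).
Iteration 3: no outgoing edges from {n11}; recursion stops.
SUM(hops) = 0 + 1 + 1 + 2 = 4.

4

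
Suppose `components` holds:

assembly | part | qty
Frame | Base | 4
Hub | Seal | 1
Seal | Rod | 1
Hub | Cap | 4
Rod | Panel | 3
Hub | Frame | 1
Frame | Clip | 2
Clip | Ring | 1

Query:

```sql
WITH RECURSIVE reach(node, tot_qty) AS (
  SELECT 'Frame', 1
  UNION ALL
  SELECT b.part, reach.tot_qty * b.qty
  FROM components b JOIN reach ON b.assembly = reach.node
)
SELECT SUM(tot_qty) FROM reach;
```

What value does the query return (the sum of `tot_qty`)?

9

Base: (Frame, tot_qty=1).
Iteration 1: components of {Frame} -> Base = 1*4 = 4, Clip = 1*2 = 2.
Iteration 2: components of {Base,Clip} -> Ring = 2*1 = 2.
Iteration 3: no further components; recursion stops.
SUM(tot_qty) = 1 + 4 + 2 + 2 = 9.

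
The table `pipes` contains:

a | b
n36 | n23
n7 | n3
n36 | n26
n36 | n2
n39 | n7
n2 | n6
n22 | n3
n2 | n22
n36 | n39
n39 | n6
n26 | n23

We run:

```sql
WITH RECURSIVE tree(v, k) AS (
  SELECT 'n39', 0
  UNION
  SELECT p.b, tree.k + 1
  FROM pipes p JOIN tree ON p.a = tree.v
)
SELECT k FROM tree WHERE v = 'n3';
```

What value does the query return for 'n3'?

2

Base: (n39, k=0).
Iteration 1: edges from {n39} -> (n6, k=1), (n7, k=1).
Iteration 2: edges from {n6,n7} -> (n3, k=2).
Iteration 3: no outgoing edges from {n3}; recursion stops.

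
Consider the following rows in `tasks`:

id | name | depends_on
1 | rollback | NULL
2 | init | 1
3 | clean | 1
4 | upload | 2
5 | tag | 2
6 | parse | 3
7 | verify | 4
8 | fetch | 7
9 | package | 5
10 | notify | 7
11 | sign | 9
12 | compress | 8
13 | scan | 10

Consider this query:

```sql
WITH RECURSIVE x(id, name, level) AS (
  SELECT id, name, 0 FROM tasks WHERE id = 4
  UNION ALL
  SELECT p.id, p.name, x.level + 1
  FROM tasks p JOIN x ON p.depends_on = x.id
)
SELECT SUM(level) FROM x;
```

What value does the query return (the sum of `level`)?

Base: id=4 (upload) at level 0.
Iteration 1: rows with depends_on in {4} -> verify (id 7, level 1).
Iteration 2: rows with depends_on in {7} -> fetch (id 8, level 2), notify (id 10, level 2).
Iteration 3: rows with depends_on in {8,10} -> compress (id 12, level 3), scan (id 13, level 3).
Iteration 4: no rows with depends_on in {12,13}; recursion stops.
SUM(level) = 0 + 1 + 2 + 2 + 3 + 3 = 11.

11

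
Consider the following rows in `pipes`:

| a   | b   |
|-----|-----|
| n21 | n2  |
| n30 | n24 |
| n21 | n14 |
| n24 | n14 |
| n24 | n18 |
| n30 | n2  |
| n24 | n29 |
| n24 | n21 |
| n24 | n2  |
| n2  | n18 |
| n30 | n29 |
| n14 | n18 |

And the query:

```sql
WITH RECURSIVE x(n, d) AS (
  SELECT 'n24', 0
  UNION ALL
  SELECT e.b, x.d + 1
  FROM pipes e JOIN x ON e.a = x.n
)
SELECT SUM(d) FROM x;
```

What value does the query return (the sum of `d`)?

19

Base: (n24, d=0).
Iteration 1: edges from {n24} -> (n14, d=1), (n18, d=1), (n2, d=1), (n21, d=1), (n29, d=1).
Iteration 2: edges from {n14,n18,n2,n21,n29} -> (n14, d=2), (n18, d=2) x2, (n2, d=2). [UNION ALL keeps all 4 new rows, including repeats]
Iteration 3: edges from {n14,n18,n2} -> (n18, d=3) x2. [UNION ALL keeps all 2 new rows, including repeats]
Iteration 4: no outgoing edges from {n18}; recursion stops.
SUM(d) = 0 + 1 + 1 + 1 + 1 + 1 + 2 + 2 + 2 + 2 + 3 + 3 = 19.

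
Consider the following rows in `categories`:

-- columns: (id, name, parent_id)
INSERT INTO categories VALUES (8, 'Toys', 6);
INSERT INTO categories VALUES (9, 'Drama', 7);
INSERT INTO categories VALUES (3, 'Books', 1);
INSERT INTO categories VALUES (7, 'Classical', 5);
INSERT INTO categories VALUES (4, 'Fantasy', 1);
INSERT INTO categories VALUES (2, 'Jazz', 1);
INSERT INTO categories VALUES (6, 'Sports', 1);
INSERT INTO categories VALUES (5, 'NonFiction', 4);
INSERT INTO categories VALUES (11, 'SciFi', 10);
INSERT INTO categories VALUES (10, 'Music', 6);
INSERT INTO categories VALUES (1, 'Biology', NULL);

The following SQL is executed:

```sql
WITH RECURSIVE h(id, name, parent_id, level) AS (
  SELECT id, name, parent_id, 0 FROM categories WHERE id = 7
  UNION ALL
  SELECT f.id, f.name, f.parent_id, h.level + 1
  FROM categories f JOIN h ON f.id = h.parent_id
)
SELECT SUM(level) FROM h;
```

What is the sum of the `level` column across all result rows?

Base: id=7 (Classical), parent_id=5, level 0.
Iteration 1: join on id=5 -> NonFiction (id 5, parent_id=4, level 1).
Iteration 2: join on id=4 -> Fantasy (id 4, parent_id=1, level 2).
Iteration 3: join on id=1 -> Biology (id 1, parent_id=NULL, level 3).
Iteration 4: parent_id is NULL; no match; recursion stops.
SUM(level) = 0 + 1 + 2 + 3 = 6.

6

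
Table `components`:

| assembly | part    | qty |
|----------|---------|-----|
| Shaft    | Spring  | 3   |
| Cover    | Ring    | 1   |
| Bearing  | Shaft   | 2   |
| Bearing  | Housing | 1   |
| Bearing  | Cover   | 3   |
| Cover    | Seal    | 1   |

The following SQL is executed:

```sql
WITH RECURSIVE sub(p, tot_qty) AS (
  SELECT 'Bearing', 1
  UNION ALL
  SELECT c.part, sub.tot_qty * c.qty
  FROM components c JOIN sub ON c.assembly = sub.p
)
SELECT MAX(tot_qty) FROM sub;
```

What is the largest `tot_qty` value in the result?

Base: (Bearing, tot_qty=1).
Iteration 1: components of {Bearing} -> Cover = 1*3 = 3, Housing = 1*1 = 1, Shaft = 1*2 = 2.
Iteration 2: components of {Cover,Housing,Shaft} -> Ring = 3*1 = 3, Seal = 3*1 = 3, Spring = 2*3 = 6.
Iteration 3: no further components; recursion stops.
tot_qty values: 1, 2, 3, 1, 6, 3, 3; the maximum is 6.

6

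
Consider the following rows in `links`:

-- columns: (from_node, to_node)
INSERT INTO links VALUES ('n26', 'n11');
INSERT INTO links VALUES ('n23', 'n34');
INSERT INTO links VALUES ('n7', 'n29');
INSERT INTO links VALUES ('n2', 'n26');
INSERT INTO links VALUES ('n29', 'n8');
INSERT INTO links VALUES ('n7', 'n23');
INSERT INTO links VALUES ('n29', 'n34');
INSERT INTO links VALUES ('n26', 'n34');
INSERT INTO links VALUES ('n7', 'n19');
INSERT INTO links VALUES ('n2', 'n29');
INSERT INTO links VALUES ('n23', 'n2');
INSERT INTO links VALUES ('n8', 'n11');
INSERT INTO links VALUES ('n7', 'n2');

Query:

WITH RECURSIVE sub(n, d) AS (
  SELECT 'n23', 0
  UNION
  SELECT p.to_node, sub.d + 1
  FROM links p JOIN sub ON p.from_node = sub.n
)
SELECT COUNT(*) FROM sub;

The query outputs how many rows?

Base: (n23, d=0).
Iteration 1: edges from {n23} -> (n2, d=1), (n34, d=1).
Iteration 2: edges from {n2,n34} -> (n26, d=2), (n29, d=2).
Iteration 3: edges from {n26,n29} -> (n11, d=3), (n34, d=3), (n8, d=3). [UNION drops 1 duplicate row(s)]
Iteration 4: edges from {n11,n34,n8} -> (n11, d=4).
Iteration 5: no outgoing edges from {n11}; recursion stops.
Total rows emitted: 9.

9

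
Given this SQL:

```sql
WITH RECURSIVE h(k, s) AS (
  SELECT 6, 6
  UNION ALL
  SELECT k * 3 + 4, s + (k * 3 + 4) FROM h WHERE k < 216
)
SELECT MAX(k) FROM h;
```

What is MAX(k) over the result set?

Base: k=6, s=6.
Iteration 1: 6 < 216 holds -> k = 6 * 3 + 4 = 22, s = 6 + 22 = 28.
Iteration 2: 22 < 216 holds -> k = 22 * 3 + 4 = 70, s = 28 + 70 = 98.
Iteration 3: 70 < 216 holds -> k = 70 * 3 + 4 = 214, s = 98 + 214 = 312.
Iteration 4: 214 < 216 holds -> k = 214 * 3 + 4 = 646, s = 312 + 646 = 958.
Iteration 5: 646 < 216 fails; recursion stops.
k values: 6, 22, 70, 214, 646; the maximum is 646.

646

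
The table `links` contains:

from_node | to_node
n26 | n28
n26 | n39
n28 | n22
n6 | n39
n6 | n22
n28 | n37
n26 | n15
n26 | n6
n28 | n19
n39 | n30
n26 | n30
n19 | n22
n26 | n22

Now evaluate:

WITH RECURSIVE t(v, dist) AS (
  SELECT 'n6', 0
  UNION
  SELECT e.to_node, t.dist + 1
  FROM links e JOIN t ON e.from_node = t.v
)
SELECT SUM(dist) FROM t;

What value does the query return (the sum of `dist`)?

4

Base: (n6, dist=0).
Iteration 1: edges from {n6} -> (n22, dist=1), (n39, dist=1).
Iteration 2: edges from {n22,n39} -> (n30, dist=2).
Iteration 3: no outgoing edges from {n30}; recursion stops.
SUM(dist) = 0 + 1 + 1 + 2 = 4.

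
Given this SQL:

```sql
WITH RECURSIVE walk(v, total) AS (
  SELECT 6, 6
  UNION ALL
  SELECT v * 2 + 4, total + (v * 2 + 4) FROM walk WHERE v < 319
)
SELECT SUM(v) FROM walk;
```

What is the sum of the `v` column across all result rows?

1242

Base: v=6, total=6.
Iteration 1: 6 < 319 holds -> v = 6 * 2 + 4 = 16, total = 6 + 16 = 22.
Iteration 2: 16 < 319 holds -> v = 16 * 2 + 4 = 36, total = 22 + 36 = 58.
Iteration 3: 36 < 319 holds -> v = 36 * 2 + 4 = 76, total = 58 + 76 = 134.
Iteration 4: 76 < 319 holds -> v = 76 * 2 + 4 = 156, total = 134 + 156 = 290.
Iteration 5: 156 < 319 holds -> v = 156 * 2 + 4 = 316, total = 290 + 316 = 606.
Iteration 6: 316 < 319 holds -> v = 316 * 2 + 4 = 636, total = 606 + 636 = 1242.
Iteration 7: 636 < 319 fails; recursion stops.
SUM(v) = 6 + 16 + 36 + 76 + 156 + 316 + 636 = 1242.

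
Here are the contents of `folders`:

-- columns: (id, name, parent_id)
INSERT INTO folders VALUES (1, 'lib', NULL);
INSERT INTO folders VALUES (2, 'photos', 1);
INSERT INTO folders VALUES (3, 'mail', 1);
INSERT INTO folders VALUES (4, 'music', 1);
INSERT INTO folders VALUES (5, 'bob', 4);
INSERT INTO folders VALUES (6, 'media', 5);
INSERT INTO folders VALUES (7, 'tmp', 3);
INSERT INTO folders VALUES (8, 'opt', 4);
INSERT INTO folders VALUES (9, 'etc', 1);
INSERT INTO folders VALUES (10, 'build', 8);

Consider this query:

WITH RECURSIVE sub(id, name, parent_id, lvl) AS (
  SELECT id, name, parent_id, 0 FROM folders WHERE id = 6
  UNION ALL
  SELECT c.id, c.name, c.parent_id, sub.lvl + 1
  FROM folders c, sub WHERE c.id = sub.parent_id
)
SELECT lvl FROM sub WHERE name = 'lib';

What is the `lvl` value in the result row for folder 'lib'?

3

Base: id=6 (media), parent_id=5, lvl 0.
Iteration 1: join on id=5 -> bob (id 5, parent_id=4, lvl 1).
Iteration 2: join on id=4 -> music (id 4, parent_id=1, lvl 2).
Iteration 3: join on id=1 -> lib (id 1, parent_id=NULL, lvl 3).
Iteration 4: parent_id is NULL; no match; recursion stops.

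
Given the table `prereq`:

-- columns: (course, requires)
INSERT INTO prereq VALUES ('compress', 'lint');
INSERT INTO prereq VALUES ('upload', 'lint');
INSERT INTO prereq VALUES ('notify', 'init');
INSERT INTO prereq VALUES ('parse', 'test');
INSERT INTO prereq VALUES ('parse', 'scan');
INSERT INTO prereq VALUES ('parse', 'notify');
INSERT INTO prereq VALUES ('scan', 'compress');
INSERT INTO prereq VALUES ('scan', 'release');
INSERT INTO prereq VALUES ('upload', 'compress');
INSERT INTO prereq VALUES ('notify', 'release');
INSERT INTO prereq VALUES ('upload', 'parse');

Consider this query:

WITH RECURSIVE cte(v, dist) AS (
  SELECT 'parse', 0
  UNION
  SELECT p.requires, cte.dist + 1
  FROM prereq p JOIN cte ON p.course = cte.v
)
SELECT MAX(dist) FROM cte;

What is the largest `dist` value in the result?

Base: (parse, dist=0).
Iteration 1: edges from {parse} -> (notify, dist=1), (scan, dist=1), (test, dist=1).
Iteration 2: edges from {notify,scan,test} -> (compress, dist=2), (init, dist=2), (release, dist=2). [UNION drops 1 duplicate row(s)]
Iteration 3: edges from {compress,init,release} -> (lint, dist=3).
Iteration 4: no outgoing edges from {lint}; recursion stops.
dist values: 0, 1, 1, 1, 2, 2, 2, 3; the maximum is 3.

3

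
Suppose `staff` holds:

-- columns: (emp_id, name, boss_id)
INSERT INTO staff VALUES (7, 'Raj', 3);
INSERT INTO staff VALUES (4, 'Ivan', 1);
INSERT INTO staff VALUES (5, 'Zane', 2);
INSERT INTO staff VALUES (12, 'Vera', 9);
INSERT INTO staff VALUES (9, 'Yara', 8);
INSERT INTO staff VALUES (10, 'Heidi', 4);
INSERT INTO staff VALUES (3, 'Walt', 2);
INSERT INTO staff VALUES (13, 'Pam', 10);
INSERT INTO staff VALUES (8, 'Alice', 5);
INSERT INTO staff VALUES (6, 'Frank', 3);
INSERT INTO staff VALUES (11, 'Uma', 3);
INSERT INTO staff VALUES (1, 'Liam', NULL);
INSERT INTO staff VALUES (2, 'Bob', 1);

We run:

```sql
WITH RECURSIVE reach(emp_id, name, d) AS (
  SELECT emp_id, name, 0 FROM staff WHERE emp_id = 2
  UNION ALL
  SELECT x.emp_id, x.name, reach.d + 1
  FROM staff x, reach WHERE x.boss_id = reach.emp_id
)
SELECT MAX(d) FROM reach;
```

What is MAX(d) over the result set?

4

Base: emp_id=2 (Bob) at d 0.
Iteration 1: rows with boss_id in {2} -> Walt (id 3, d 1), Zane (id 5, d 1).
Iteration 2: rows with boss_id in {3,5} -> Frank (id 6, d 2), Raj (id 7, d 2), Alice (id 8, d 2), Uma (id 11, d 2).
Iteration 3: rows with boss_id in {6,7,8,11} -> Yara (id 9, d 3).
Iteration 4: rows with boss_id in {9} -> Vera (id 12, d 4).
Iteration 5: no rows with boss_id in {12}; recursion stops.
d values: 0, 1, 1, 2, 2, 2, 2, 3, 4; the maximum is 4.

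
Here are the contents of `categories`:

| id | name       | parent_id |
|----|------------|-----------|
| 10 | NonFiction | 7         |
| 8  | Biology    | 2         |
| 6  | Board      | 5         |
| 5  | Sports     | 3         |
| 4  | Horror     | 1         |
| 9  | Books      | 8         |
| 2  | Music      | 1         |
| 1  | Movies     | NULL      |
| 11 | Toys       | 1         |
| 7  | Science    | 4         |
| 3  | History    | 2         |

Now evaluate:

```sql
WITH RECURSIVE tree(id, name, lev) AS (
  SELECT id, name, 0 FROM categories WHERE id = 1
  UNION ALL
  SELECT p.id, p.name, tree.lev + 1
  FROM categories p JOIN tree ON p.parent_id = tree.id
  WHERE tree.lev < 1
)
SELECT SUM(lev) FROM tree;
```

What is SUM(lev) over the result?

3

Base: id=1 (Movies) at lev 0.
Iteration 1: rows with parent_id in {1} -> Music (id 2, lev 1), Horror (id 4, lev 1), Toys (id 11, lev 1).
Iteration 2: lev < 1 fails for all current rows; recursion stops.
SUM(lev) = 0 + 1 + 1 + 1 = 3.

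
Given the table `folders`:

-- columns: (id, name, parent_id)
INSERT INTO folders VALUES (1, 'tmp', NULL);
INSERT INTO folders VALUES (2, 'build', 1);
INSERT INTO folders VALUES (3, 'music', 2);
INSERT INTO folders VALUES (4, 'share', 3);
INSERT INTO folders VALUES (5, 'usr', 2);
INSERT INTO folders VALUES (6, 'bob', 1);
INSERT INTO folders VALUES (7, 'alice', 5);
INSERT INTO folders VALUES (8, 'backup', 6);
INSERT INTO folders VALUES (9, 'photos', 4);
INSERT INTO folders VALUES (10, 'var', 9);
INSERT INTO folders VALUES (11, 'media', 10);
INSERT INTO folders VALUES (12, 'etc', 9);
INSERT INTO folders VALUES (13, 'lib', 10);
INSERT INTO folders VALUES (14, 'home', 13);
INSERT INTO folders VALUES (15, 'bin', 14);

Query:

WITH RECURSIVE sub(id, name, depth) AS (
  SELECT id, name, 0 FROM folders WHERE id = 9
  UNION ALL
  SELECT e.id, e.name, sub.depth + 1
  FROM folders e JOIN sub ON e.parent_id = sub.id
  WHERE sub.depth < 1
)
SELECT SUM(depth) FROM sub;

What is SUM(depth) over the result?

2

Base: id=9 (photos) at depth 0.
Iteration 1: rows with parent_id in {9} -> var (id 10, depth 1), etc (id 12, depth 1).
Iteration 2: depth < 1 fails for all current rows; recursion stops.
SUM(depth) = 0 + 1 + 1 = 2.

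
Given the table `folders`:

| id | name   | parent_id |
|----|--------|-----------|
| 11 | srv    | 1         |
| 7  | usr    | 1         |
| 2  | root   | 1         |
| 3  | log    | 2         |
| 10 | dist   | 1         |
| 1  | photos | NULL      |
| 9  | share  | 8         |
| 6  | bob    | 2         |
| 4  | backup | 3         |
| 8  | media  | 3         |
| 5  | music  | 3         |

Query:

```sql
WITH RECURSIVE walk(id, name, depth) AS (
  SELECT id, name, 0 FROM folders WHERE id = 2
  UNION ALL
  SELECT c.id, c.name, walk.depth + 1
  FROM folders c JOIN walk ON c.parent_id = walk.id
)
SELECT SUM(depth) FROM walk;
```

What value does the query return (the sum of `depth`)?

11

Base: id=2 (root) at depth 0.
Iteration 1: rows with parent_id in {2} -> log (id 3, depth 1), bob (id 6, depth 1).
Iteration 2: rows with parent_id in {3,6} -> backup (id 4, depth 2), music (id 5, depth 2), media (id 8, depth 2).
Iteration 3: rows with parent_id in {4,5,8} -> share (id 9, depth 3).
Iteration 4: no rows with parent_id in {9}; recursion stops.
SUM(depth) = 0 + 1 + 1 + 2 + 2 + 2 + 3 = 11.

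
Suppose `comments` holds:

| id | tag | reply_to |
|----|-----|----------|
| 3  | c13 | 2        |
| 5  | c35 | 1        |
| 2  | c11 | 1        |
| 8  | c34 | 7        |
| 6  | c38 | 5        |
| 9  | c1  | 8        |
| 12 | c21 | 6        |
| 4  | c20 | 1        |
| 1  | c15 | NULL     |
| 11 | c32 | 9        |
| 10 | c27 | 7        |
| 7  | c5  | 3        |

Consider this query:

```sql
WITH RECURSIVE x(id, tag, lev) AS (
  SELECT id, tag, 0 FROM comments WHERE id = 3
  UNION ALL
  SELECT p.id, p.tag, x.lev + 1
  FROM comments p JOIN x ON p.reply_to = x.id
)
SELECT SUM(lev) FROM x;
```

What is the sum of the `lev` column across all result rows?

12

Base: id=3 (c13) at lev 0.
Iteration 1: rows with reply_to in {3} -> c5 (id 7, lev 1).
Iteration 2: rows with reply_to in {7} -> c34 (id 8, lev 2), c27 (id 10, lev 2).
Iteration 3: rows with reply_to in {8,10} -> c1 (id 9, lev 3).
Iteration 4: rows with reply_to in {9} -> c32 (id 11, lev 4).
Iteration 5: no rows with reply_to in {11}; recursion stops.
SUM(lev) = 0 + 1 + 2 + 2 + 3 + 4 = 12.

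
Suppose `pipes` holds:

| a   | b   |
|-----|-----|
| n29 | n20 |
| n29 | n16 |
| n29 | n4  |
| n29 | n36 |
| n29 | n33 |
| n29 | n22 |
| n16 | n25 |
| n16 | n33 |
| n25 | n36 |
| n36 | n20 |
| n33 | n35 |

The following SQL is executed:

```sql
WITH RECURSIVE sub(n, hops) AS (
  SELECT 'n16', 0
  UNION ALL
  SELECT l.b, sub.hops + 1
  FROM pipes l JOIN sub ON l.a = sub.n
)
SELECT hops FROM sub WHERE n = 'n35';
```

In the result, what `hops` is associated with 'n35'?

Base: (n16, hops=0).
Iteration 1: edges from {n16} -> (n25, hops=1), (n33, hops=1).
Iteration 2: edges from {n25,n33} -> (n35, hops=2), (n36, hops=2).
Iteration 3: edges from {n35,n36} -> (n20, hops=3).
Iteration 4: no outgoing edges from {n20}; recursion stops.

2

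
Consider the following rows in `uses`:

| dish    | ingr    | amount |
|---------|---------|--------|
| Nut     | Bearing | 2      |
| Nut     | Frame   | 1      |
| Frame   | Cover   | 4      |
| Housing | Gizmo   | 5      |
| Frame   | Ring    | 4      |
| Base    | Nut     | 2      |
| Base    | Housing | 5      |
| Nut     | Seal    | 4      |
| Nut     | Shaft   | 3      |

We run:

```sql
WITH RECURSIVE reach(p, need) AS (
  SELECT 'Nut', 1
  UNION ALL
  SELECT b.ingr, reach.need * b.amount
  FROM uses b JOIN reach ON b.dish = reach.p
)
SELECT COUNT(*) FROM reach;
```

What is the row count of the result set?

7

Base: (Nut, need=1).
Iteration 1: components of {Nut} -> Bearing = 1*2 = 2, Frame = 1*1 = 1, Seal = 1*4 = 4, Shaft = 1*3 = 3.
Iteration 2: components of {Bearing,Frame,Seal,Shaft} -> Cover = 1*4 = 4, Ring = 1*4 = 4.
Iteration 3: no further components; recursion stops.
Total rows emitted: 7.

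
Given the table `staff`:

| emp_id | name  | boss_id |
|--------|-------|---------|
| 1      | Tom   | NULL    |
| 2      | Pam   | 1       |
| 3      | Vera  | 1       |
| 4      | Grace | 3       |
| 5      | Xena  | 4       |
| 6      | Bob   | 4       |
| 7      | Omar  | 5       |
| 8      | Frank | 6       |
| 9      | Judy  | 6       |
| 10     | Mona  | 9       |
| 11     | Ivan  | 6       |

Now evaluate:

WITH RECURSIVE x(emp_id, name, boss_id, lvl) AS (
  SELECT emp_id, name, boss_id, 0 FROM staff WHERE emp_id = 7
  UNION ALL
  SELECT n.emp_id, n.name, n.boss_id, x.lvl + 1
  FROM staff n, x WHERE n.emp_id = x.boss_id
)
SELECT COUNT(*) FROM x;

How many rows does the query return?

Base: emp_id=7 (Omar), boss_id=5, lvl 0.
Iteration 1: join on emp_id=5 -> Xena (id 5, boss_id=4, lvl 1).
Iteration 2: join on emp_id=4 -> Grace (id 4, boss_id=3, lvl 2).
Iteration 3: join on emp_id=3 -> Vera (id 3, boss_id=1, lvl 3).
Iteration 4: join on emp_id=1 -> Tom (id 1, boss_id=NULL, lvl 4).
Iteration 5: boss_id is NULL; no match; recursion stops.
Total rows emitted: 5.

5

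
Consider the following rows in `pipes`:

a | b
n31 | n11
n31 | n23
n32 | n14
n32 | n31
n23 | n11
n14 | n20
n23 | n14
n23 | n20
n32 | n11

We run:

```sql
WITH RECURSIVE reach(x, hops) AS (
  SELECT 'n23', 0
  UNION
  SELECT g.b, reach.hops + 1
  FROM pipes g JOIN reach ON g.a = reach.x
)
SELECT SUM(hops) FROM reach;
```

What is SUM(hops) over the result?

Base: (n23, hops=0).
Iteration 1: edges from {n23} -> (n11, hops=1), (n14, hops=1), (n20, hops=1).
Iteration 2: edges from {n11,n14,n20} -> (n20, hops=2).
Iteration 3: no outgoing edges from {n20}; recursion stops.
SUM(hops) = 0 + 1 + 1 + 1 + 2 = 5.

5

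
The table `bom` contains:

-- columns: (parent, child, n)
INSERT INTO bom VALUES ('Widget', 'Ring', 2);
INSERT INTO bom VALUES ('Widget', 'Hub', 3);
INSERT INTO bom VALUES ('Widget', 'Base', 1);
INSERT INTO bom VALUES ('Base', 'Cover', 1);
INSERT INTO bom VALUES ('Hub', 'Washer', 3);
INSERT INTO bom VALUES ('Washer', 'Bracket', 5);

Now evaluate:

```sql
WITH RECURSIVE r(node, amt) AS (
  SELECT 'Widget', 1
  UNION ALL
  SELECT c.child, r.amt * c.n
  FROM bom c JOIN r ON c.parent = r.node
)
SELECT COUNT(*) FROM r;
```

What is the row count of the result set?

7

Base: (Widget, amt=1).
Iteration 1: components of {Widget} -> Base = 1*1 = 1, Hub = 1*3 = 3, Ring = 1*2 = 2.
Iteration 2: components of {Base,Hub,Ring} -> Cover = 1*1 = 1, Washer = 3*3 = 9.
Iteration 3: components of {Cover,Washer} -> Bracket = 9*5 = 45.
Iteration 4: no further components; recursion stops.
Total rows emitted: 7.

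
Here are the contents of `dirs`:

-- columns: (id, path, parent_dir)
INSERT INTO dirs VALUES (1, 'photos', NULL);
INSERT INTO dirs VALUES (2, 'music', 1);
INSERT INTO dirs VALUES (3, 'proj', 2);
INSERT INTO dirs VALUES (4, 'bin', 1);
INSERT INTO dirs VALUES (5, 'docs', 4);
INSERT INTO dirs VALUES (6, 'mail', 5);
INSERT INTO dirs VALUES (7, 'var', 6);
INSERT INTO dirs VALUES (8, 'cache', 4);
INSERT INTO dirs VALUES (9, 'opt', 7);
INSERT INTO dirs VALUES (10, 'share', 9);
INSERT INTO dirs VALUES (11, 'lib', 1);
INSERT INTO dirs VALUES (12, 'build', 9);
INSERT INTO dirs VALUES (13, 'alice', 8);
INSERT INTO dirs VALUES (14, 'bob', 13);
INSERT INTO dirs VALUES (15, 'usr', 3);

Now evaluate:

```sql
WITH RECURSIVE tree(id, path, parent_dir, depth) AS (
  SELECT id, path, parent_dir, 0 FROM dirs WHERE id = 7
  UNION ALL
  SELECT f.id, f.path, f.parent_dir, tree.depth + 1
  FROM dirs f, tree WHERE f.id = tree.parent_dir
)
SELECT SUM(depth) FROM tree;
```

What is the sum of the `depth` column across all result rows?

Base: id=7 (var), parent_dir=6, depth 0.
Iteration 1: join on id=6 -> mail (id 6, parent_dir=5, depth 1).
Iteration 2: join on id=5 -> docs (id 5, parent_dir=4, depth 2).
Iteration 3: join on id=4 -> bin (id 4, parent_dir=1, depth 3).
Iteration 4: join on id=1 -> photos (id 1, parent_dir=NULL, depth 4).
Iteration 5: parent_dir is NULL; no match; recursion stops.
SUM(depth) = 0 + 1 + 2 + 3 + 4 = 10.

10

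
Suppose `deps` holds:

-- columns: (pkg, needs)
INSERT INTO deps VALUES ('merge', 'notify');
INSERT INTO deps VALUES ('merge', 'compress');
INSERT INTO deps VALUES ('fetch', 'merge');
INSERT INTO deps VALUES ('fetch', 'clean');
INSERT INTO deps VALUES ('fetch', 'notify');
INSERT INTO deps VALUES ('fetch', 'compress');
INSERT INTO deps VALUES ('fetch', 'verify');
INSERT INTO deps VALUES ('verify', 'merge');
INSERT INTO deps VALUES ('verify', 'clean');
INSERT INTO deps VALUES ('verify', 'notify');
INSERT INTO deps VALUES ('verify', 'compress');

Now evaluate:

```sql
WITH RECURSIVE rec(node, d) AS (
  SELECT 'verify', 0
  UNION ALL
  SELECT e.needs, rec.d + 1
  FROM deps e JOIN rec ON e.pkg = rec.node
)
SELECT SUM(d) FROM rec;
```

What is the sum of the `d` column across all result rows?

Base: (verify, d=0).
Iteration 1: edges from {verify} -> (clean, d=1), (compress, d=1), (merge, d=1), (notify, d=1).
Iteration 2: edges from {clean,compress,merge,notify} -> (compress, d=2), (notify, d=2).
Iteration 3: no outgoing edges from {compress,notify}; recursion stops.
SUM(d) = 0 + 1 + 1 + 1 + 1 + 2 + 2 = 8.

8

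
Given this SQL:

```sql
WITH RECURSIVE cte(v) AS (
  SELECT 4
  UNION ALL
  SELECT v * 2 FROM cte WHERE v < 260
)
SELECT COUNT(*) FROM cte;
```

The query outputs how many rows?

Base: v=4.
Iteration 1: 4 < 260 holds -> v = 4 * 2 = 8.
Iteration 2: 8 < 260 holds -> v = 8 * 2 = 16.
Iteration 3: 16 < 260 holds -> v = 16 * 2 = 32.
Iteration 4: 32 < 260 holds -> v = 32 * 2 = 64.
Iteration 5: 64 < 260 holds -> v = 64 * 2 = 128.
Iteration 6: 128 < 260 holds -> v = 128 * 2 = 256.
Iteration 7: 256 < 260 holds -> v = 256 * 2 = 512.
Iteration 8: 512 < 260 fails; recursion stops.
Total rows emitted: 8.

8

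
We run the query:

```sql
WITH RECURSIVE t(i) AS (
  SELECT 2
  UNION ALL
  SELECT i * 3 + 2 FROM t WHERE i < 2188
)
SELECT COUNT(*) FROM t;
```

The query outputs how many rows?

Base: i=2.
Iteration 1: 2 < 2188 holds -> i = 2 * 3 + 2 = 8.
Iteration 2: 8 < 2188 holds -> i = 8 * 3 + 2 = 26.
Iteration 3: 26 < 2188 holds -> i = 26 * 3 + 2 = 80.
Iteration 4: 80 < 2188 holds -> i = 80 * 3 + 2 = 242.
Iteration 5: 242 < 2188 holds -> i = 242 * 3 + 2 = 728.
Iteration 6: 728 < 2188 holds -> i = 728 * 3 + 2 = 2186.
Iteration 7: 2186 < 2188 holds -> i = 2186 * 3 + 2 = 6560.
Iteration 8: 6560 < 2188 fails; recursion stops.
Total rows emitted: 8.

8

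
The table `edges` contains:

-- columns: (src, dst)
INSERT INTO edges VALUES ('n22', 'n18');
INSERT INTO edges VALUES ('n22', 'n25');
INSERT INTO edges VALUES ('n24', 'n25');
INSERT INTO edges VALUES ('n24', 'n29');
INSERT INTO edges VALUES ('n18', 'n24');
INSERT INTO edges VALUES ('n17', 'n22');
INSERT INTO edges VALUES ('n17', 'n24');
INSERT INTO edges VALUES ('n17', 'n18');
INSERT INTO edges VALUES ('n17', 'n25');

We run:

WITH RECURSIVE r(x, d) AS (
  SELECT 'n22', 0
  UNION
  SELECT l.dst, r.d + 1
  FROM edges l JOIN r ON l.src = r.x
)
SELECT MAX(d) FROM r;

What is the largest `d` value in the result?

3

Base: (n22, d=0).
Iteration 1: edges from {n22} -> (n18, d=1), (n25, d=1).
Iteration 2: edges from {n18,n25} -> (n24, d=2).
Iteration 3: edges from {n24} -> (n25, d=3), (n29, d=3).
Iteration 4: no outgoing edges from {n25,n29}; recursion stops.
d values: 0, 1, 1, 2, 3, 3; the maximum is 3.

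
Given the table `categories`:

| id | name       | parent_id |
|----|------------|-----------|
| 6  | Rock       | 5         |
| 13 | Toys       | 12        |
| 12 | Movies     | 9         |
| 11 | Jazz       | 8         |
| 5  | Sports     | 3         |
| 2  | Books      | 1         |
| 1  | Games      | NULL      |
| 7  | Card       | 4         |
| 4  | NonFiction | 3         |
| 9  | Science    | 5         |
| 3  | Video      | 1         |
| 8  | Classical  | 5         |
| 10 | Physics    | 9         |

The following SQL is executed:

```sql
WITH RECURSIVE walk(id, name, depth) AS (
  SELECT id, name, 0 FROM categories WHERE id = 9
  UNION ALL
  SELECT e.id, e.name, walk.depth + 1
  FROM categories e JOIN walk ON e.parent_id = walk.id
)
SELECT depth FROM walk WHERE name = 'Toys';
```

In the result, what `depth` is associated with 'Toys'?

2

Base: id=9 (Science) at depth 0.
Iteration 1: rows with parent_id in {9} -> Physics (id 10, depth 1), Movies (id 12, depth 1).
Iteration 2: rows with parent_id in {10,12} -> Toys (id 13, depth 2).
Iteration 3: no rows with parent_id in {13}; recursion stops.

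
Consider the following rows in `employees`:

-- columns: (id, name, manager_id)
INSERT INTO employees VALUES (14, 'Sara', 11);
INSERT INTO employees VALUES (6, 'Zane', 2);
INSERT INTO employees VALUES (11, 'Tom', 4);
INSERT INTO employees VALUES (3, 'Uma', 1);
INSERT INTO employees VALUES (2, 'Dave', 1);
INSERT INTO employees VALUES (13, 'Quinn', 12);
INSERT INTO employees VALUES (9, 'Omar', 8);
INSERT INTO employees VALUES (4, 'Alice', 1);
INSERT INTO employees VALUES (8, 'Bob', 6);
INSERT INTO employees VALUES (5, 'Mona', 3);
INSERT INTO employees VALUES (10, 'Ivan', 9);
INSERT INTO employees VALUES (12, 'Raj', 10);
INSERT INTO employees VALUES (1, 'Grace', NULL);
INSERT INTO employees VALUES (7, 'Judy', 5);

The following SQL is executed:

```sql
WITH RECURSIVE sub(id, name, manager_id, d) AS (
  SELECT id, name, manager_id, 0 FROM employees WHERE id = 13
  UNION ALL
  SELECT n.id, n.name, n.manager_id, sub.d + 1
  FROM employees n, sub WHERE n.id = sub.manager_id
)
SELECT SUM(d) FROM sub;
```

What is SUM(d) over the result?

28

Base: id=13 (Quinn), manager_id=12, d 0.
Iteration 1: join on id=12 -> Raj (id 12, manager_id=10, d 1).
Iteration 2: join on id=10 -> Ivan (id 10, manager_id=9, d 2).
Iteration 3: join on id=9 -> Omar (id 9, manager_id=8, d 3).
Iteration 4: join on id=8 -> Bob (id 8, manager_id=6, d 4).
Iteration 5: join on id=6 -> Zane (id 6, manager_id=2, d 5).
Iteration 6: join on id=2 -> Dave (id 2, manager_id=1, d 6).
Iteration 7: join on id=1 -> Grace (id 1, manager_id=NULL, d 7).
Iteration 8: manager_id is NULL; no match; recursion stops.
SUM(d) = 0 + 1 + 2 + 3 + 4 + 5 + 6 + 7 = 28.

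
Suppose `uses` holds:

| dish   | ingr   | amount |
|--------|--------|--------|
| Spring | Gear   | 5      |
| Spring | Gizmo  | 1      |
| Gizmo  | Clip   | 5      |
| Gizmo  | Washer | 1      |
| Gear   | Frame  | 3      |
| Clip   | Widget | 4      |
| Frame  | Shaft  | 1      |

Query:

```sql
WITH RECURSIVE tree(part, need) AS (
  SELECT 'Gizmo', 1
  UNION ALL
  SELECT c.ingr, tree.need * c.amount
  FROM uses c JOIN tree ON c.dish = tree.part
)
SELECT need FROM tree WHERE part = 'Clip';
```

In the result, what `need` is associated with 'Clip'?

Base: (Gizmo, need=1).
Iteration 1: components of {Gizmo} -> Clip = 1*5 = 5, Washer = 1*1 = 1.
Iteration 2: components of {Clip,Washer} -> Widget = 5*4 = 20.
Iteration 3: no further components; recursion stops.

5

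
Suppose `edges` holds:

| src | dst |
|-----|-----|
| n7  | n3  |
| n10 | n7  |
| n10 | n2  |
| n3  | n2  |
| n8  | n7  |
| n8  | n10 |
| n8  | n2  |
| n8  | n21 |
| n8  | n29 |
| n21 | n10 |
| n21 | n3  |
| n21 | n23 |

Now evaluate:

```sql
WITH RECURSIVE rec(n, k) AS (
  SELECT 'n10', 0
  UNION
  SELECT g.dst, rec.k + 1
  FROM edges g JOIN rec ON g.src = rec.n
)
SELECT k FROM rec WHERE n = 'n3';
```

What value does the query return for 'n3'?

Base: (n10, k=0).
Iteration 1: edges from {n10} -> (n2, k=1), (n7, k=1).
Iteration 2: edges from {n2,n7} -> (n3, k=2).
Iteration 3: edges from {n3} -> (n2, k=3).
Iteration 4: no outgoing edges from {n2}; recursion stops.

2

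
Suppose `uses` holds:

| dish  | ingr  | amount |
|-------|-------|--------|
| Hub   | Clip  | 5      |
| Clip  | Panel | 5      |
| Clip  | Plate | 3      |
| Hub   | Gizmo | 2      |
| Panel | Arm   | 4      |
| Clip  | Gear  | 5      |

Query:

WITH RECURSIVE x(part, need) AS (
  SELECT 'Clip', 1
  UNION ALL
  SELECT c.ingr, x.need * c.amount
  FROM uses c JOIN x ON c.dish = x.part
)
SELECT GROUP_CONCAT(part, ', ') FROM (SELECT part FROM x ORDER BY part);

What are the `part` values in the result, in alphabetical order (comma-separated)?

Arm, Clip, Gear, Panel, Plate

Base: (Clip, need=1).
Iteration 1: components of {Clip} -> Gear = 1*5 = 5, Panel = 1*5 = 5, Plate = 1*3 = 3.
Iteration 2: components of {Gear,Panel,Plate} -> Arm = 5*4 = 20.
Iteration 3: no further components; recursion stops.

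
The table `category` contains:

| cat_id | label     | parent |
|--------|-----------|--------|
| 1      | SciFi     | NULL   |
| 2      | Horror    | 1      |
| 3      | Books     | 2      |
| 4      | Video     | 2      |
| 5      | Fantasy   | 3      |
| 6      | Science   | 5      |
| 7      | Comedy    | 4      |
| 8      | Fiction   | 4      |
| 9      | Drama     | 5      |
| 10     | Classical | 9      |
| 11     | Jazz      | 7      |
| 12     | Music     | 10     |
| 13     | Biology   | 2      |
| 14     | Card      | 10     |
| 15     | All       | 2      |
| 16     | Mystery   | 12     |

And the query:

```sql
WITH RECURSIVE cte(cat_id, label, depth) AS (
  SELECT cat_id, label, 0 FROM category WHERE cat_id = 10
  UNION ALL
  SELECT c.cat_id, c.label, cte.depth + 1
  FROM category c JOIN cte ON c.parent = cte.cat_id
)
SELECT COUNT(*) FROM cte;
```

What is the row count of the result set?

Base: cat_id=10 (Classical) at depth 0.
Iteration 1: rows with parent in {10} -> Music (id 12, depth 1), Card (id 14, depth 1).
Iteration 2: rows with parent in {12,14} -> Mystery (id 16, depth 2).
Iteration 3: no rows with parent in {16}; recursion stops.
Total rows emitted: 4.

4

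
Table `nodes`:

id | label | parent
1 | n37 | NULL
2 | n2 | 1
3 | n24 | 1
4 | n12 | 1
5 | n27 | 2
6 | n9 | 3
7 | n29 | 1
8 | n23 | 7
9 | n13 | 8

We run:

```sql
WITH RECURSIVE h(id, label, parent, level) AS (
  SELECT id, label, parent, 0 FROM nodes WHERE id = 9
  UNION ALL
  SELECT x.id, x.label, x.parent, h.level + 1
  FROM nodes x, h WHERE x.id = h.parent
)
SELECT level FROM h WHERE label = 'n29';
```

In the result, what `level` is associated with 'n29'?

Base: id=9 (n13), parent=8, level 0.
Iteration 1: join on id=8 -> n23 (id 8, parent=7, level 1).
Iteration 2: join on id=7 -> n29 (id 7, parent=1, level 2).
Iteration 3: join on id=1 -> n37 (id 1, parent=NULL, level 3).
Iteration 4: parent is NULL; no match; recursion stops.

2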